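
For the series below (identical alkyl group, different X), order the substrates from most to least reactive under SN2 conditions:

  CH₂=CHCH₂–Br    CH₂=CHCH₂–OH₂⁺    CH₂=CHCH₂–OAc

Same R in every case — rank the leaving groups.
The more stable X⁻ (or X) is on its own — i.e. the weaker a base it is — the better a leaving group it makes.
CH₂=CHCH₂–Br loses Br⁻: pKₐ(HBr) ≈ -9
CH₂=CHCH₂–OH₂⁺ loses H₂O: pKₐ(H₃O⁺) ≈ -1.7
CH₂=CHCH₂–OAc loses AcO⁻: pKₐ(CH₃COOH) ≈ 4.8

CH₂=CHCH₂–Br > CH₂=CHCH₂–OH₂⁺ > CH₂=CHCH₂–OAc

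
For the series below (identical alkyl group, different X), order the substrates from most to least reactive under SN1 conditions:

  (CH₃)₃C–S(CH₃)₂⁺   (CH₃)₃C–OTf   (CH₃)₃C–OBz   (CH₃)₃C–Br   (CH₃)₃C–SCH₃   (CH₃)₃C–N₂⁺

Same R in every case — rank the leaving groups.
A good leaving group is a weak base: the lower the pKₐ of its conjugate acid, the more readily it departs.
(CH₃)₃C–N₂⁺ loses N₂: no meaningful conjugate acid; N₂ departs as an exceptionally stable neutral molecule
(CH₃)₃C–OTf loses OTf⁻: pKₐ(CF₃SO₃H (triflic acid)) ≈ -14
(CH₃)₃C–Br loses Br⁻: pKₐ(HBr) ≈ -9
(CH₃)₃C–S(CH₃)₂⁺ loses SR'₂: pKₐ(R'₂SH⁺) ≈ -7
(CH₃)₃C–OBz loses PhCOO⁻: pKₐ(C₆H₅COOH) ≈ 4.2
(CH₃)₃C–SCH₃ loses RS⁻: pKₐ(RSH (a thiol)) ≈ 10.5

(CH₃)₃C–N₂⁺ > (CH₃)₃C–OTf > (CH₃)₃C–Br > (CH₃)₃C–S(CH₃)₂⁺ > (CH₃)₃C–OBz > (CH₃)₃C–SCH₃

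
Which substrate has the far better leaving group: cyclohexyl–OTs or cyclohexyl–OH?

From cyclohexyl–OH the departing group would be OH⁻ (pKₐ(H₂O) ≈ 15.7). Strong base; essentially never leaves without prior activation.
From cyclohexyl–OTs the leaving group is OTs⁻ (pKₐ(p-CH₃C₆H₄SO₃H (TsOH)) ≈ -2.8). Resonance-delocalised arenesulfonate.
(In practice cyclohexyl–OTs is made from cyclohexyl–OH by treatment with TsCl / pyridine, converting the hydroxyl into a tosylate.)

cyclohexyl–OTs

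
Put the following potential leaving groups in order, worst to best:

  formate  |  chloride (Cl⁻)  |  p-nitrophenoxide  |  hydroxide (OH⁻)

hydroxide (OH⁻) < p-nitrophenoxide < formate < chloride (Cl⁻)

Rank by basicity of the departing species: weakest base leaves most easily.
chloride (Cl⁻): pKₐ(HCl) ≈ -7
formate: pKₐ(HCOOH) ≈ 3.8
p-nitrophenoxide: pKₐ(p-nitrophenol) ≈ 7.2
hydroxide (OH⁻): pKₐ(H₂O) ≈ 15.7
The question asks for worst first, so the sequence is read in increasing leaving-group ability.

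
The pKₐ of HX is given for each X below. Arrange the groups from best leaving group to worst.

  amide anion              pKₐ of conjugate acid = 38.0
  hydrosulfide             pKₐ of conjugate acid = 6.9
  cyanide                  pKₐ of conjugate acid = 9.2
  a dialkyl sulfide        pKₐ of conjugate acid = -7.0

a dialkyl sulfide > hydrosulfide > cyanide > amide anion

Lower conjugate-acid pKₐ ⇒ weaker base ⇒ better leaving group.
Sorting by the given values: a dialkyl sulfide (-7.0), hydrosulfide (6.9), cyanide (9.2), amide anion (38.0).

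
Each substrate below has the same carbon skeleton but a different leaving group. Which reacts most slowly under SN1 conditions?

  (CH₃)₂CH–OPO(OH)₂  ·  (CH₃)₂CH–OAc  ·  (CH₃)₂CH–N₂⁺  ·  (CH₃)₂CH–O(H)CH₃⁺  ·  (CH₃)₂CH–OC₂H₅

(CH₃)₂CH–OC₂H₅

Same R in every case — rank the leaving groups.
Leaving-group ability tracks the stability of the departed species; conjugate-acid pKₐ is the usual yardstick (lower pKₐ → better LG).
(CH₃)₂CH–N₂⁺ loses N₂: no meaningful conjugate acid; N₂ departs as an exceptionally stable neutral molecule
(CH₃)₂CH–O(H)CH₃⁺ loses R'OH: pKₐ(R'OH₂⁺) ≈ -2.4
(CH₃)₂CH–OPO(OH)₂ loses H₂PO₄⁻: pKₐ(H₃PO₄) ≈ 2.1
(CH₃)₂CH–OAc loses AcO⁻: pKₐ(CH₃COOH) ≈ 4.8
(CH₃)₂CH–OC₂H₅ loses CH₃CH₂O⁻: pKₐ(CH₃CH₂OH) ≈ 16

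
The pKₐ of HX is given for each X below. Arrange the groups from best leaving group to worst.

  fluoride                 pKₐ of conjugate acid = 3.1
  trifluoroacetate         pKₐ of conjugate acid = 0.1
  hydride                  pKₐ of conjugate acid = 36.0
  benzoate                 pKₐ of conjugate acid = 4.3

trifluoroacetate > fluoride > benzoate > hydride

Lower conjugate-acid pKₐ ⇒ weaker base ⇒ better leaving group.
Sorting by the given values: trifluoroacetate (0.1), fluoride (3.1), benzoate (4.3), hydride (36.0).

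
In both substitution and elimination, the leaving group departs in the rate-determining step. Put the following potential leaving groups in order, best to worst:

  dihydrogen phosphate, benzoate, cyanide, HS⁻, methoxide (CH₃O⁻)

dihydrogen phosphate > benzoate > HS⁻ > cyanide > methoxide (CH₃O⁻)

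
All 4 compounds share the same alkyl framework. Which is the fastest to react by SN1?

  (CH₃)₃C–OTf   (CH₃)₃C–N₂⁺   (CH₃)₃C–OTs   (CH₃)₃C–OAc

(CH₃)₃C–N₂⁺

The skeletons are identical, so relative rate is governed entirely by leaving-group ability.
Leaving-group ability tracks the stability of the departed species; conjugate-acid pKₐ is the usual yardstick (lower pKₐ → better LG).
(CH₃)₃C–N₂⁺ loses N₂: no meaningful conjugate acid; N₂ departs as an exceptionally stable neutral molecule
(CH₃)₃C–OTf loses OTf⁻: pKₐ(CF₃SO₃H (triflic acid)) ≈ -14
(CH₃)₃C–OTs loses OTs⁻: pKₐ(p-CH₃C₆H₄SO₃H (TsOH)) ≈ -2.8
(CH₃)₃C–OAc loses AcO⁻: pKₐ(CH₃COOH) ≈ 4.8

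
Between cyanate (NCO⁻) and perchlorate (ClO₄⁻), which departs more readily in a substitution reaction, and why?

perchlorate (ClO₄⁻) is the better leaving group.
pKₐ(HClO₄) ≈ -10 versus pKₐ(HOCN) ≈ 3.5: perchlorate (ClO₄⁻) is the much weaker base.
Extremely weak base; rarely used for safety reasons.

perchlorate (ClO₄⁻)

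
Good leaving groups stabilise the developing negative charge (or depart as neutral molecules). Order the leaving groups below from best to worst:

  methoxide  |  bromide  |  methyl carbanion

The more stable X⁻ (or X) is on its own — i.e. the weaker a base it is — the better a leaving group it makes.
bromide: pKₐ(HBr) ≈ -9
methoxide: pKₐ(CH₃OH) ≈ 15.5
methyl carbanion: pKₐ(CH₄) ≈ 48

bromide > methoxide > methyl carbanion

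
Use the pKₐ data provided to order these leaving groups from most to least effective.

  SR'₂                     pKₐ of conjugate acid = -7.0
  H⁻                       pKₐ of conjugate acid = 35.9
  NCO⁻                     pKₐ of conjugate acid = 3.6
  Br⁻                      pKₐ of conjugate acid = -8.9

Br⁻ > SR'₂ > NCO⁻ > H⁻

Lower conjugate-acid pKₐ ⇒ weaker base ⇒ better leaving group.
Sorting by the given values: Br⁻ (-8.9), SR'₂ (-7.0), NCO⁻ (3.6), H⁻ (35.9).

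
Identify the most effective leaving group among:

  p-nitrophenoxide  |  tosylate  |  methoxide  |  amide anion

tosylate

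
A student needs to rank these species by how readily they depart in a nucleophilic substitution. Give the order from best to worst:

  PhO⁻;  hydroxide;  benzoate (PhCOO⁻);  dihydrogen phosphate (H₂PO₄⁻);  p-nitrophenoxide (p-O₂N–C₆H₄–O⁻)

dihydrogen phosphate (H₂PO₄⁻) > benzoate (PhCOO⁻) > p-nitrophenoxide (p-O₂N–C₆H₄–O⁻) > PhO⁻ > hydroxide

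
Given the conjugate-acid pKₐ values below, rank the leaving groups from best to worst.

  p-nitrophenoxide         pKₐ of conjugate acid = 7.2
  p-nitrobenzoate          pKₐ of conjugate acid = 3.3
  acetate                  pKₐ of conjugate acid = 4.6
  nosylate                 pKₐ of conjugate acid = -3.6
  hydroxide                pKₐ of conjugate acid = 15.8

Lower conjugate-acid pKₐ ⇒ weaker base ⇒ better leaving group.
Sorting by the given values: nosylate (-3.6), p-nitrobenzoate (3.3), acetate (4.6), p-nitrophenoxide (7.2), hydroxide (15.8).

nosylate > p-nitrobenzoate > acetate > p-nitrophenoxide > hydroxide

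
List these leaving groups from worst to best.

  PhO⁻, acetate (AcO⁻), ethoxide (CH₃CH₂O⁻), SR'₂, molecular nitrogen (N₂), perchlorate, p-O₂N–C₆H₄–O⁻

molecular nitrogen (N₂): no meaningful conjugate acid; N₂ departs as an exceptionally stable neutral molecule
perchlorate: pKₐ(HClO₄) ≈ -10
SR'₂: pKₐ(R'₂SH⁺) ≈ -7
acetate (AcO⁻): pKₐ(CH₃COOH) ≈ 4.8
p-O₂N–C₆H₄–O⁻: pKₐ(p-nitrophenol) ≈ 7.2
PhO⁻: pKₐ(C₆H₅OH (phenol)) ≈ 10
ethoxide (CH₃CH₂O⁻): pKₐ(CH₃CH₂OH) ≈ 16
The question asks for worst first, so the sequence is read in increasing leaving-group ability.

ethoxide (CH₃CH₂O⁻) < PhO⁻ < p-O₂N–C₆H₄–O⁻ < acetate (AcO⁻) < SR'₂ < perchlorate < molecular nitrogen (N₂)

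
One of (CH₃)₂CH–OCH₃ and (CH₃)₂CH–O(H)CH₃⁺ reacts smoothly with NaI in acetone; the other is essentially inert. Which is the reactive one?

(CH₃)₂CH–O(H)CH₃⁺

From (CH₃)₂CH–OCH₃ the departing group would be CH₃O⁻ (pKₐ(CH₃OH) ≈ 15.5). Strong base; alkoxides do not leave unassisted.
From (CH₃)₂CH–O(H)CH₃⁺ the leaving group is R'OH (pKₐ(R'OH₂⁺) ≈ -2.4). Neutral; leaves from a protonated ether (an oxonium ion, R–O(H)R'⁺).
(In practice (CH₃)₂CH–O(H)CH₃⁺ is made from (CH₃)₂CH–OCH₃ by protonation with concentrated HI, allowing neutral methanol, rather than methoxide, to depart.)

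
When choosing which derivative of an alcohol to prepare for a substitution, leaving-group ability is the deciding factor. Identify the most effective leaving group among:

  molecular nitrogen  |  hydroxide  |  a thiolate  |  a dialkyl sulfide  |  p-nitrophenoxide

molecular nitrogen

The more stable X⁻ (or X) is on its own — i.e. the weaker a base it is — the better a leaving group it makes.
molecular nitrogen: no meaningful conjugate acid; N₂ departs as an exceptionally stable neutral molecule
a dialkyl sulfide: pKₐ(R'₂SH⁺) ≈ -7
p-nitrophenoxide: pKₐ(p-nitrophenol) ≈ 7.2
a thiolate: pKₐ(RSH (a thiol)) ≈ 10.5
hydroxide: pKₐ(H₂O) ≈ 15.7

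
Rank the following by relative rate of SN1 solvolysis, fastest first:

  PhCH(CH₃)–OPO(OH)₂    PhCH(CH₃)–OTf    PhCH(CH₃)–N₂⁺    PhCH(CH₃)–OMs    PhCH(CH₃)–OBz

PhCH(CH₃)–N₂⁺ > PhCH(CH₃)–OTf > PhCH(CH₃)–OMs > PhCH(CH₃)–OPO(OH)₂ > PhCH(CH₃)–OBz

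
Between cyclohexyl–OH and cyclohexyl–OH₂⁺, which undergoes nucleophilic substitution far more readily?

From cyclohexyl–OH the departing group would be OH⁻ (pKₐ(H₂O) ≈ 15.7). Strong base; essentially never leaves without prior activation.
From cyclohexyl–OH₂⁺ the leaving group is H₂O (pKₐ(H₃O⁺) ≈ -1.7). Neutral; leaves from a protonated alcohol (R–OH₂⁺).
(In practice cyclohexyl–OH₂⁺ is made from cyclohexyl–OH by protonation with strong acid, converting the leaving group from hydroxide to neutral water.)

cyclohexyl–OH₂⁺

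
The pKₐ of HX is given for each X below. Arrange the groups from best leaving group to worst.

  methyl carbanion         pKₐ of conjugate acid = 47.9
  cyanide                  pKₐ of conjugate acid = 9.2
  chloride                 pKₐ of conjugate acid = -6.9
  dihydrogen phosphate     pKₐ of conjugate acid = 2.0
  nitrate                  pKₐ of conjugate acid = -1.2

Lower conjugate-acid pKₐ ⇒ weaker base ⇒ better leaving group.
Sorting by the given values: chloride (-6.9), nitrate (-1.2), dihydrogen phosphate (2.0), cyanide (9.2), methyl carbanion (47.9).

chloride > nitrate > dihydrogen phosphate > cyanide > methyl carbanion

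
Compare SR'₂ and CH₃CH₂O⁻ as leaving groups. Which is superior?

SR'₂ is the better leaving group.
pKₐ(R'₂SH⁺) ≈ -7 versus pKₐ(CH₃CH₂OH) ≈ 16: SR'₂ is the much weaker base.
Neutral; leaves from a sulfonium salt (R–SR'₂⁺).

SR'₂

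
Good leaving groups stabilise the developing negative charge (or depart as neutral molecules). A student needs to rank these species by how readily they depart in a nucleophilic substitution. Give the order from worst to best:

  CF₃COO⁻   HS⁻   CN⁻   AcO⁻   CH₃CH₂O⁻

CF₃COO⁻: pKₐ(CF₃COOH) ≈ 0.2 — strongly electron-withdrawing CF₃ stabilises the carboxylate
AcO⁻: pKₐ(CH₃COOH) ≈ 4.8
HS⁻: pKₐ(H₂S) ≈ 7 — larger and more polarisable than the oxygen analogue
CN⁻: pKₐ(HCN) ≈ 9.2 — sp carbon stabilises the charge somewhat, but still a poor LG
CH₃CH₂O⁻: pKₐ(CH₃CH₂OH) ≈ 16 — strong base; alkoxides do not leave unassisted
Reversing gives the worst-to-best order requested.

CH₃CH₂O⁻ < CN⁻ < HS⁻ < AcO⁻ < CF₃COO⁻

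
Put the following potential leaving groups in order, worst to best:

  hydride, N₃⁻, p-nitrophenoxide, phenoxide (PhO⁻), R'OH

hydride < phenoxide (PhO⁻) < p-nitrophenoxide < N₃⁻ < R'OH

The more stable X⁻ (or X) is on its own — i.e. the weaker a base it is — the better a leaving group it makes.
R'OH: pKₐ(R'OH₂⁺) ≈ -2.4
N₃⁻: pKₐ(HN₃) ≈ 4.7
p-nitrophenoxide: pKₐ(p-nitrophenol) ≈ 7.2 — nitro group delocalises the charge; the classic chromogenic LG
phenoxide (PhO⁻): pKₐ(C₆H₅OH (phenol)) ≈ 10 — resonance into the ring helps, but still a poor LG
hydride: pKₐ(H₂) ≈ 36
Reversing gives the worst-to-best order requested.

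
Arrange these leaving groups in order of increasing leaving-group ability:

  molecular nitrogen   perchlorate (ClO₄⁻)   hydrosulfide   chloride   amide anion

molecular nitrogen: no meaningful conjugate acid; N₂ departs as an exceptionally stable neutral molecule
perchlorate (ClO₄⁻): pKₐ(HClO₄) ≈ -10
chloride: pKₐ(HCl) ≈ -7 — moderately weak base
hydrosulfide: pKₐ(H₂S) ≈ 7
amide anion: pKₐ(NH₃) ≈ 38
Listed from poorest to best leaving group as asked.

amide anion < hydrosulfide < chloride < perchlorate (ClO₄⁻) < molecular nitrogen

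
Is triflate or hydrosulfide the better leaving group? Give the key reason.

triflate is the better leaving group.
pKₐ(CF₃SO₃H (triflic acid)) ≈ -14 versus pKₐ(H₂S) ≈ 7: triflate is the much weaker base.
Charge spread over three oxygens and a CF₃ group; the premier leaving group in synthesis.

triflate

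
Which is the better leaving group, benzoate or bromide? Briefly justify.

bromide

bromide is the better leaving group.
pKₐ(HBr) ≈ -9 versus pKₐ(C₆H₅COOH) ≈ 4.2: bromide is the much weaker base.
Weak base; good leaving group.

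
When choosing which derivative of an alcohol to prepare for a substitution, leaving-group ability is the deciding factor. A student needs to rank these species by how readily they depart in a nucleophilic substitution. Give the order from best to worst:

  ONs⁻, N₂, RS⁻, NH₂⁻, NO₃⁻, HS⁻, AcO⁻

N₂ > ONs⁻ > NO₃⁻ > AcO⁻ > HS⁻ > RS⁻ > NH₂⁻

A good leaving group is a weak base: the lower the pKₐ of its conjugate acid, the more readily it departs.
N₂: no meaningful conjugate acid; N₂ departs as an exceptionally stable neutral molecule
ONs⁻: pKₐ(p-O₂NC₆H₄SO₃H) ≈ -3.5 — p-nitro group further stabilises the sulfonate
NO₃⁻: pKₐ(HNO₃) ≈ -1.3 — resonance-delocalised over three oxygens
AcO⁻: pKₐ(CH₃COOH) ≈ 4.8 — resonance-stabilised but still a weak base
HS⁻: pKₐ(H₂S) ≈ 7
RS⁻: pKₐ(RSH (a thiol)) ≈ 10.5
NH₂⁻: pKₐ(NH₃) ≈ 38 — extremely strong base; never a leaving group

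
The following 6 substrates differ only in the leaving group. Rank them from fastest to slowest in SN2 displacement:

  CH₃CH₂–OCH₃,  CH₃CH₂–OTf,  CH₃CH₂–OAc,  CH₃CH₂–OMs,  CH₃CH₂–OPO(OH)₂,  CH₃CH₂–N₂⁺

Identical carbon frameworks mean the comparison reduces to leaving-group quality.
A good leaving group is a weak base: the lower the pKₐ of its conjugate acid, the more readily it departs.
CH₃CH₂–N₂⁺ loses N₂: no meaningful conjugate acid; N₂ departs as an exceptionally stable neutral molecule
CH₃CH₂–OTf loses OTf⁻: pKₐ(CF₃SO₃H (triflic acid)) ≈ -14
CH₃CH₂–OMs loses OMs⁻: pKₐ(CH₃SO₃H (MsOH)) ≈ -1.9
CH₃CH₂–OPO(OH)₂ loses H₂PO₄⁻: pKₐ(H₃PO₄) ≈ 2.1
CH₃CH₂–OAc loses AcO⁻: pKₐ(CH₃COOH) ≈ 4.8
CH₃CH₂–OCH₃ loses CH₃O⁻: pKₐ(CH₃OH) ≈ 15.5

CH₃CH₂–N₂⁺ > CH₃CH₂–OTf > CH₃CH₂–OMs > CH₃CH₂–OPO(OH)₂ > CH₃CH₂–OAc > CH₃CH₂–OCH₃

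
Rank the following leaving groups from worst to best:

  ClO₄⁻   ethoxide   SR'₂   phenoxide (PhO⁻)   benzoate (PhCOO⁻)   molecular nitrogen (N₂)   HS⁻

ethoxide < phenoxide (PhO⁻) < HS⁻ < benzoate (PhCOO⁻) < SR'₂ < ClO₄⁻ < molecular nitrogen (N₂)

Rank by basicity of the departing species: weakest base leaves most easily.
molecular nitrogen (N₂): no meaningful conjugate acid; N₂ departs as an exceptionally stable neutral molecule
ClO₄⁻: pKₐ(HClO₄) ≈ -10
SR'₂: pKₐ(R'₂SH⁺) ≈ -7
benzoate (PhCOO⁻): pKₐ(C₆H₅COOH) ≈ 4.2
HS⁻: pKₐ(H₂S) ≈ 7
phenoxide (PhO⁻): pKₐ(C₆H₅OH (phenol)) ≈ 10
ethoxide: pKₐ(CH₃CH₂OH) ≈ 16
The question asks for worst first, so the sequence is read in increasing leaving-group ability.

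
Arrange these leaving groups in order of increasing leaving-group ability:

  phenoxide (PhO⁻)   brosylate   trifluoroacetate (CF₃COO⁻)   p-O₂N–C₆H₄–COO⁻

phenoxide (PhO⁻) < p-O₂N–C₆H₄–COO⁻ < trifluoroacetate (CF₃COO⁻) < brosylate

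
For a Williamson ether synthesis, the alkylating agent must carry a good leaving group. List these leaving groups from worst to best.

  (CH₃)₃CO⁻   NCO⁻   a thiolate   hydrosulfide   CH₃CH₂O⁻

Leaving-group ability tracks the stability of the departed species; conjugate-acid pKₐ is the usual yardstick (lower pKₐ → better LG).
NCO⁻: pKₐ(HOCN) ≈ 3.5 — resonance between N and O
hydrosulfide: pKₐ(H₂S) ≈ 7 — larger and more polarisable than the oxygen analogue
a thiolate: pKₐ(RSH (a thiol)) ≈ 10.5 — moderately basic; rarely leaves without activation
CH₃CH₂O⁻: pKₐ(CH₃CH₂OH) ≈ 16 — strong base; alkoxides do not leave unassisted
(CH₃)₃CO⁻: pKₐ(t-BuOH) ≈ 18 — bulky, strongly basic alkoxide
The question asks for worst first, so the sequence is read in increasing leaving-group ability.

(CH₃)₃CO⁻ < CH₃CH₂O⁻ < a thiolate < hydrosulfide < NCO⁻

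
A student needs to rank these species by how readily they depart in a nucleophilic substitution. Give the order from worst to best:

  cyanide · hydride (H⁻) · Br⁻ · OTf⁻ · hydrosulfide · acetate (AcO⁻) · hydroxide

hydride (H⁻) < hydroxide < cyanide < hydrosulfide < acetate (AcO⁻) < Br⁻ < OTf⁻

A good leaving group is a weak base: the lower the pKₐ of its conjugate acid, the more readily it departs.
OTf⁻: pKₐ(CF₃SO₃H (triflic acid)) ≈ -14
Br⁻: pKₐ(HBr) ≈ -9
acetate (AcO⁻): pKₐ(CH₃COOH) ≈ 4.8
hydrosulfide: pKₐ(H₂S) ≈ 7
cyanide: pKₐ(HCN) ≈ 9.2
hydroxide: pKₐ(H₂O) ≈ 15.7
hydride (H⁻): pKₐ(H₂) ≈ 36
Listed from poorest to best leaving group as asked.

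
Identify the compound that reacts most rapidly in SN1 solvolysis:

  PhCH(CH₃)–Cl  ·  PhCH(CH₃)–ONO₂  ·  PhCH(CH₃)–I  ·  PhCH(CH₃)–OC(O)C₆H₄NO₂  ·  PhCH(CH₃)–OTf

PhCH(CH₃)–OTf

Same R in every case — rank the leaving groups.
Rank by basicity of the departing species: weakest base leaves most easily.
PhCH(CH₃)–OTf loses OTf⁻: pKₐ(CF₃SO₃H (triflic acid)) ≈ -14
PhCH(CH₃)–I loses I⁻: pKₐ(HI) ≈ -10
PhCH(CH₃)–Cl loses Cl⁻: pKₐ(HCl) ≈ -7
PhCH(CH₃)–ONO₂ loses NO₃⁻: pKₐ(HNO₃) ≈ -1.3
PhCH(CH₃)–OC(O)C₆H₄NO₂ loses p-O₂N–C₆H₄–COO⁻: pKₐ(p-nitrobenzoic acid) ≈ 3.4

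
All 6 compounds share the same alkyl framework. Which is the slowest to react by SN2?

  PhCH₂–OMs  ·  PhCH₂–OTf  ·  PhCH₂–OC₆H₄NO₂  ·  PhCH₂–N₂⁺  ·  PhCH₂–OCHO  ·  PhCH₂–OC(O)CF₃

PhCH₂–OC₆H₄NO₂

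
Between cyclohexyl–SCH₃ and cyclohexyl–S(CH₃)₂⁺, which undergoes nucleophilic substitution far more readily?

From cyclohexyl–SCH₃ the departing group would be RS⁻ (pKₐ(RSH (a thiol)) ≈ 10.5). Moderately basic; rarely leaves without activation.
From cyclohexyl–S(CH₃)₂⁺ the leaving group is SR'₂ (pKₐ(R'₂SH⁺) ≈ -7). Neutral; leaves from a sulfonium salt (R–SR'₂⁺).
(In practice cyclohexyl–S(CH₃)₂⁺ is made from cyclohexyl–SCH₃ by S-methylation with CH₃I, allowing neutral dimethyl sulfide, rather than methanethiolate, to depart.)

cyclohexyl–S(CH₃)₂⁺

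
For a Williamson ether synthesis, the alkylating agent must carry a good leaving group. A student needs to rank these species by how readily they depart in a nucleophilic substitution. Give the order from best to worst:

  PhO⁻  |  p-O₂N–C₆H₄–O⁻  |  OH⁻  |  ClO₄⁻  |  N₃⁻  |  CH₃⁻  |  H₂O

ClO₄⁻ > H₂O > N₃⁻ > p-O₂N–C₆H₄–O⁻ > PhO⁻ > OH⁻ > CH₃⁻

Rank by basicity of the departing species: weakest base leaves most easily.
ClO₄⁻: pKₐ(HClO₄) ≈ -10
H₂O: pKₐ(H₃O⁺) ≈ -1.7
N₃⁻: pKₐ(HN₃) ≈ 4.7
p-O₂N–C₆H₄–O⁻: pKₐ(p-nitrophenol) ≈ 7.2
PhO⁻: pKₐ(C₆H₅OH (phenol)) ≈ 10
OH⁻: pKₐ(H₂O) ≈ 15.7
CH₃⁻: pKₐ(CH₄) ≈ 48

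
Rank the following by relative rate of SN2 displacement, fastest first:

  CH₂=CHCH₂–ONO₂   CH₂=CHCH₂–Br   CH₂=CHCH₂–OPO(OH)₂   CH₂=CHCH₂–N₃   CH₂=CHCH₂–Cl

The skeletons are identical, so relative rate is governed entirely by leaving-group ability.
A good leaving group is a weak base: the lower the pKₐ of its conjugate acid, the more readily it departs.
CH₂=CHCH₂–Br loses Br⁻: pKₐ(HBr) ≈ -9
CH₂=CHCH₂–Cl loses Cl⁻: pKₐ(HCl) ≈ -7
CH₂=CHCH₂–ONO₂ loses NO₃⁻: pKₐ(HNO₃) ≈ -1.3
CH₂=CHCH₂–OPO(OH)₂ loses H₂PO₄⁻: pKₐ(H₃PO₄) ≈ 2.1
CH₂=CHCH₂–N₃ loses N₃⁻: pKₐ(HN₃) ≈ 4.7

CH₂=CHCH₂–Br > CH₂=CHCH₂–Cl > CH₂=CHCH₂–ONO₂ > CH₂=CHCH₂–OPO(OH)₂ > CH₂=CHCH₂–N₃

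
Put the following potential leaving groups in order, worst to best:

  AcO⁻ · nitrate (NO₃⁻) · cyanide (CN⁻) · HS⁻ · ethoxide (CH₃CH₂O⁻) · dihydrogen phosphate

ethoxide (CH₃CH₂O⁻) < cyanide (CN⁻) < HS⁻ < AcO⁻ < dihydrogen phosphate < nitrate (NO₃⁻)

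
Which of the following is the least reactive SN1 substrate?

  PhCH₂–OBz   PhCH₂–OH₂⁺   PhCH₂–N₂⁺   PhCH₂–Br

Same R in every case — rank the leaving groups.
Rank by basicity of the departing species: weakest base leaves most easily.
PhCH₂–N₂⁺ loses N₂: no meaningful conjugate acid; N₂ departs as an exceptionally stable neutral molecule
PhCH₂–Br loses Br⁻: pKₐ(HBr) ≈ -9
PhCH₂–OH₂⁺ loses H₂O: pKₐ(H₃O⁺) ≈ -1.7
PhCH₂–OBz loses PhCOO⁻: pKₐ(C₆H₅COOH) ≈ 4.2

PhCH₂–OBz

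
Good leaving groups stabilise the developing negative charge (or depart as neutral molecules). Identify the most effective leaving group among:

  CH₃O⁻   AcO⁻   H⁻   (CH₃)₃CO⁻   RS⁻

AcO⁻: pKₐ(CH₃COOH) ≈ 4.8
RS⁻: pKₐ(RSH (a thiol)) ≈ 10.5
CH₃O⁻: pKₐ(CH₃OH) ≈ 15.5
(CH₃)₃CO⁻: pKₐ(t-BuOH) ≈ 18
H⁻: pKₐ(H₂) ≈ 36

AcO⁻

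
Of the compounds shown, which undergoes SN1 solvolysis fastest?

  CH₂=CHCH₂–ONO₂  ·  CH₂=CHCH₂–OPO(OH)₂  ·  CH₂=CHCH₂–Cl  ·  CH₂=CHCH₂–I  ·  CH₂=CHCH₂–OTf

CH₂=CHCH₂–OTf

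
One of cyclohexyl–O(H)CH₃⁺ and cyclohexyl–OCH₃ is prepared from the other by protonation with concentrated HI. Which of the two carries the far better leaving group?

cyclohexyl–O(H)CH₃⁺

From cyclohexyl–OCH₃ the departing group would be CH₃O⁻ (pKₐ(CH₃OH) ≈ 15.5). Strong base; alkoxides do not leave unassisted.
From cyclohexyl–O(H)CH₃⁺ the leaving group is R'OH (pKₐ(R'OH₂⁺) ≈ -2.4). Neutral; leaves from a protonated ether (an oxonium ion, R–O(H)R'⁺).
Protonation with concentrated HI works by allowing neutral methanol, rather than methoxide, to depart, making cyclohexyl–O(H)CH₃⁺ enormously more reactive.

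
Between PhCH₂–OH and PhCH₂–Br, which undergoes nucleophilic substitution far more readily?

PhCH₂–Br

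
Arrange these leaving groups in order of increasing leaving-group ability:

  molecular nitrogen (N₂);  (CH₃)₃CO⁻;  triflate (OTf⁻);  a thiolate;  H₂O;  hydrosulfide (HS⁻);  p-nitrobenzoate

(CH₃)₃CO⁻ < a thiolate < hydrosulfide (HS⁻) < p-nitrobenzoate < H₂O < triflate (OTf⁻) < molecular nitrogen (N₂)

The more stable X⁻ (or X) is on its own — i.e. the weaker a base it is — the better a leaving group it makes.
molecular nitrogen (N₂): no meaningful conjugate acid; N₂ departs as an exceptionally stable neutral molecule
triflate (OTf⁻): pKₐ(CF₃SO₃H (triflic acid)) ≈ -14
H₂O: pKₐ(H₃O⁺) ≈ -1.7
p-nitrobenzoate: pKₐ(p-nitrobenzoic acid) ≈ 3.4
hydrosulfide (HS⁻): pKₐ(H₂S) ≈ 7
a thiolate: pKₐ(RSH (a thiol)) ≈ 10.5
(CH₃)₃CO⁻: pKₐ(t-BuOH) ≈ 18
Listed from poorest to best leaving group as asked.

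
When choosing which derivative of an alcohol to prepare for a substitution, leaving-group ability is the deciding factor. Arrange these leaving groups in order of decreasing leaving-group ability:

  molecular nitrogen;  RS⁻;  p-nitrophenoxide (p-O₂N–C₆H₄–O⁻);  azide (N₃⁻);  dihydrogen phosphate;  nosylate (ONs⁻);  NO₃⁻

molecular nitrogen: no meaningful conjugate acid; N₂ departs as an exceptionally stable neutral molecule
nosylate (ONs⁻): pKₐ(p-O₂NC₆H₄SO₃H) ≈ -3.5 — p-nitro group further stabilises the sulfonate
NO₃⁻: pKₐ(HNO₃) ≈ -1.3 — resonance-delocalised over three oxygens
dihydrogen phosphate: pKₐ(H₃PO₄) ≈ 2.1 — moderate base; biological leaving group after further activation
azide (N₃⁻): pKₐ(HN₃) ≈ 4.7 — linear, resonance-stabilised
p-nitrophenoxide (p-O₂N–C₆H₄–O⁻): pKₐ(p-nitrophenol) ≈ 7.2 — nitro group delocalises the charge; the classic chromogenic LG
RS⁻: pKₐ(RSH (a thiol)) ≈ 10.5

molecular nitrogen > nosylate (ONs⁻) > NO₃⁻ > dihydrogen phosphate > azide (N₃⁻) > p-nitrophenoxide (p-O₂N–C₆H₄–O⁻) > RS⁻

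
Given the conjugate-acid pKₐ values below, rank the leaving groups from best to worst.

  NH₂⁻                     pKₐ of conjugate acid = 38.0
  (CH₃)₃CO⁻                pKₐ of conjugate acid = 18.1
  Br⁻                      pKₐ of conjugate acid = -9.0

Lower conjugate-acid pKₐ ⇒ weaker base ⇒ better leaving group.
Sorting by the given values: Br⁻ (-9.0), (CH₃)₃CO⁻ (18.1), NH₂⁻ (38.0).

Br⁻ > (CH₃)₃CO⁻ > NH₂⁻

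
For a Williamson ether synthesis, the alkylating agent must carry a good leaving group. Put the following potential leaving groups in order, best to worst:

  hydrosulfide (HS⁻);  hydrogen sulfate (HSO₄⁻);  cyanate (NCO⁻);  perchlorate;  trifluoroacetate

perchlorate > hydrogen sulfate (HSO₄⁻) > trifluoroacetate > cyanate (NCO⁻) > hydrosulfide (HS⁻)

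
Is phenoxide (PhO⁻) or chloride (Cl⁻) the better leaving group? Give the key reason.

chloride (Cl⁻)

chloride (Cl⁻) is the better leaving group.
pKₐ(HCl) ≈ -7 versus pKₐ(C₆H₅OH (phenol)) ≈ 10: chloride (Cl⁻) is the much weaker base.
Moderately weak base.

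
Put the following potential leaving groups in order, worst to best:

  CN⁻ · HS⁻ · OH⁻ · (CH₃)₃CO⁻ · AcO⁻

(CH₃)₃CO⁻ < OH⁻ < CN⁻ < HS⁻ < AcO⁻

The more stable X⁻ (or X) is on its own — i.e. the weaker a base it is — the better a leaving group it makes.
AcO⁻: pKₐ(CH₃COOH) ≈ 4.8
HS⁻: pKₐ(H₂S) ≈ 7
CN⁻: pKₐ(HCN) ≈ 9.2
OH⁻: pKₐ(H₂O) ≈ 15.7
(CH₃)₃CO⁻: pKₐ(t-BuOH) ≈ 18
Listed from poorest to best leaving group as asked.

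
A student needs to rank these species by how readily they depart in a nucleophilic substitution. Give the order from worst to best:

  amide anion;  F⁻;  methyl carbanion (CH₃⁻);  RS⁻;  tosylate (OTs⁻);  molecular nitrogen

methyl carbanion (CH₃⁻) < amide anion < RS⁻ < F⁻ < tosylate (OTs⁻) < molecular nitrogen

A good leaving group is a weak base: the lower the pKₐ of its conjugate acid, the more readily it departs.
molecular nitrogen: no meaningful conjugate acid; N₂ departs as an exceptionally stable neutral molecule
tosylate (OTs⁻): pKₐ(p-CH₃C₆H₄SO₃H (TsOH)) ≈ -2.8 — resonance-delocalised arenesulfonate
F⁻: pKₐ(HF) ≈ 3.2 — small and strongly basic; the poor halide leaving group
RS⁻: pKₐ(RSH (a thiol)) ≈ 10.5 — moderately basic; rarely leaves without activation
amide anion: pKₐ(NH₃) ≈ 38 — extremely strong base; never a leaving group
methyl carbanion (CH₃⁻): pKₐ(CH₄) ≈ 48
Listed from poorest to best leaving group as asked.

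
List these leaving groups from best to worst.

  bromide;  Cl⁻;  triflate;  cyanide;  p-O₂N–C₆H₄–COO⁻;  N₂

N₂: no meaningful conjugate acid; N₂ departs as an exceptionally stable neutral molecule
triflate: pKₐ(CF₃SO₃H (triflic acid)) ≈ -14
bromide: pKₐ(HBr) ≈ -9
Cl⁻: pKₐ(HCl) ≈ -7
p-O₂N–C₆H₄–COO⁻: pKₐ(p-nitrobenzoic acid) ≈ 3.4
cyanide: pKₐ(HCN) ≈ 9.2

N₂ > triflate > bromide > Cl⁻ > p-O₂N–C₆H₄–COO⁻ > cyanide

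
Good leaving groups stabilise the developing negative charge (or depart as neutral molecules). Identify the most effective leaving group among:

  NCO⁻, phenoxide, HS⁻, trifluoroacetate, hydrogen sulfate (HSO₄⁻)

hydrogen sulfate (HSO₄⁻)

The more stable X⁻ (or X) is on its own — i.e. the weaker a base it is — the better a leaving group it makes.
hydrogen sulfate (HSO₄⁻): pKₐ(H₂SO₄) ≈ -3
trifluoroacetate: pKₐ(CF₃COOH) ≈ 0.2
NCO⁻: pKₐ(HOCN) ≈ 3.5
HS⁻: pKₐ(H₂S) ≈ 7
phenoxide: pKₐ(C₆H₅OH (phenol)) ≈ 10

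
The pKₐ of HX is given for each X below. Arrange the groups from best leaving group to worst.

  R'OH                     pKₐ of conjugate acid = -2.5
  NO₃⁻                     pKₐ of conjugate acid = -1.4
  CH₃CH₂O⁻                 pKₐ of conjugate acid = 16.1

Lower conjugate-acid pKₐ ⇒ weaker base ⇒ better leaving group.
Sorting by the given values: R'OH (-2.5), NO₃⁻ (-1.4), CH₃CH₂O⁻ (16.1).

R'OH > NO₃⁻ > CH₃CH₂O⁻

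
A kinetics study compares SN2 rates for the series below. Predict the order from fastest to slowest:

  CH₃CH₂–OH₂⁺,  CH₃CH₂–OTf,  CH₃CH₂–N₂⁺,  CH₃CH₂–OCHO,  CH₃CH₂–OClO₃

Identical carbon frameworks mean the comparison reduces to leaving-group quality.
Rank by basicity of the departing species: weakest base leaves most easily.
CH₃CH₂–N₂⁺ loses N₂: no meaningful conjugate acid; N₂ departs as an exceptionally stable neutral molecule
CH₃CH₂–OTf loses OTf⁻: pKₐ(CF₃SO₃H (triflic acid)) ≈ -14
CH₃CH₂–OClO₃ loses ClO₄⁻: pKₐ(HClO₄) ≈ -10
CH₃CH₂–OH₂⁺ loses H₂O: pKₐ(H₃O⁺) ≈ -1.7
CH₃CH₂–OCHO loses HCOO⁻: pKₐ(HCOOH) ≈ 3.8

CH₃CH₂–N₂⁺ > CH₃CH₂–OTf > CH₃CH₂–OClO₃ > CH₃CH₂–OH₂⁺ > CH₃CH₂–OCHO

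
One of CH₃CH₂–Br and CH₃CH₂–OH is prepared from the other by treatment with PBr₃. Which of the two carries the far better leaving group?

From CH₃CH₂–OH the departing group would be OH⁻ (pKₐ(H₂O) ≈ 15.7). Strong base; essentially never leaves without prior activation.
From CH₃CH₂–Br the leaving group is Br⁻ (pKₐ(HBr) ≈ -9). Weak base; good leaving group.
Treatment with PBr₃ works by replacing the hydroxyl with bromide, making CH₃CH₂–Br enormously more reactive.

CH₃CH₂–Br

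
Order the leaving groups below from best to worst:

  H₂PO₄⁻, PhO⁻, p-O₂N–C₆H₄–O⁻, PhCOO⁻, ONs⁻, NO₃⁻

ONs⁻ > NO₃⁻ > H₂PO₄⁻ > PhCOO⁻ > p-O₂N–C₆H₄–O⁻ > PhO⁻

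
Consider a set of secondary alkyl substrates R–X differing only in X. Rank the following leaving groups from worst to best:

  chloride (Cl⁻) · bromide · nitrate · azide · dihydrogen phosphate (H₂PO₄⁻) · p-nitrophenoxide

Rank by basicity of the departing species: weakest base leaves most easily.
bromide: pKₐ(HBr) ≈ -9
chloride (Cl⁻): pKₐ(HCl) ≈ -7
nitrate: pKₐ(HNO₃) ≈ -1.3
dihydrogen phosphate (H₂PO₄⁻): pKₐ(H₃PO₄) ≈ 2.1
azide: pKₐ(HN₃) ≈ 4.7
p-nitrophenoxide: pKₐ(p-nitrophenol) ≈ 7.2
Reversing gives the worst-to-best order requested.

p-nitrophenoxide < azide < dihydrogen phosphate (H₂PO₄⁻) < nitrate < chloride (Cl⁻) < bromide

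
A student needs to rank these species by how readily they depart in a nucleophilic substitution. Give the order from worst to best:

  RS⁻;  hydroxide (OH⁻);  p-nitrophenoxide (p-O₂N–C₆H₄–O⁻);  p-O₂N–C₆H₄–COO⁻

p-O₂N–C₆H₄–COO⁻: pKₐ(p-nitrobenzoic acid) ≈ 3.4
p-nitrophenoxide (p-O₂N–C₆H₄–O⁻): pKₐ(p-nitrophenol) ≈ 7.2
RS⁻: pKₐ(RSH (a thiol)) ≈ 10.5 — moderately basic; rarely leaves without activation
hydroxide (OH⁻): pKₐ(H₂O) ≈ 15.7
The question asks for worst first, so the sequence is read in increasing leaving-group ability.

hydroxide (OH⁻) < RS⁻ < p-nitrophenoxide (p-O₂N–C₆H₄–O⁻) < p-O₂N–C₆H₄–COO⁻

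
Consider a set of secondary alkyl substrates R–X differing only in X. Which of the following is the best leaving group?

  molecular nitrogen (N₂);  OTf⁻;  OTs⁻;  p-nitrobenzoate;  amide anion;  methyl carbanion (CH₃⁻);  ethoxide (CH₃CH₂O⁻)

molecular nitrogen (N₂)

A good leaving group is a weak base: the lower the pKₐ of its conjugate acid, the more readily it departs.
molecular nitrogen (N₂): no meaningful conjugate acid; N₂ departs as an exceptionally stable neutral molecule
OTf⁻: pKₐ(CF₃SO₃H (triflic acid)) ≈ -14
OTs⁻: pKₐ(p-CH₃C₆H₄SO₃H (TsOH)) ≈ -2.8
p-nitrobenzoate: pKₐ(p-nitrobenzoic acid) ≈ 3.4
ethoxide (CH₃CH₂O⁻): pKₐ(CH₃CH₂OH) ≈ 16
amide anion: pKₐ(NH₃) ≈ 38
methyl carbanion (CH₃⁻): pKₐ(CH₄) ≈ 48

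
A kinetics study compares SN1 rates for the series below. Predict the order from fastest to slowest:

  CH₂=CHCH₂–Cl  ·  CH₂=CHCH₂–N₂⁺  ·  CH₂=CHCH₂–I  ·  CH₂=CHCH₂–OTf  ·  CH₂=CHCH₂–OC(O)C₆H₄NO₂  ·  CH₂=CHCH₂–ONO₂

CH₂=CHCH₂–N₂⁺ > CH₂=CHCH₂–OTf > CH₂=CHCH₂–I > CH₂=CHCH₂–Cl > CH₂=CHCH₂–ONO₂ > CH₂=CHCH₂–OC(O)C₆H₄NO₂

With the same alkyl group throughout, only the leaving group differentiates the rates.
Rank by basicity of the departing species: weakest base leaves most easily.
CH₂=CHCH₂–N₂⁺ loses N₂: no meaningful conjugate acid; N₂ departs as an exceptionally stable neutral molecule
CH₂=CHCH₂–OTf loses OTf⁻: pKₐ(CF₃SO₃H (triflic acid)) ≈ -14
CH₂=CHCH₂–I loses I⁻: pKₐ(HI) ≈ -10
CH₂=CHCH₂–Cl loses Cl⁻: pKₐ(HCl) ≈ -7
CH₂=CHCH₂–ONO₂ loses NO₃⁻: pKₐ(HNO₃) ≈ -1.3
CH₂=CHCH₂–OC(O)C₆H₄NO₂ loses p-O₂N–C₆H₄–COO⁻: pKₐ(p-nitrobenzoic acid) ≈ 3.4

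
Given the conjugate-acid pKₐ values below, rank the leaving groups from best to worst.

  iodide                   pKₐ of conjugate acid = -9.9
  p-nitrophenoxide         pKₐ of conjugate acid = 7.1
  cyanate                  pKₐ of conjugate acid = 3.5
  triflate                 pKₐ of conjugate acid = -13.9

Lower conjugate-acid pKₐ ⇒ weaker base ⇒ better leaving group.
Sorting by the given values: triflate (-13.9), iodide (-9.9), cyanate (3.5), p-nitrophenoxide (7.1).

triflate > iodide > cyanate > p-nitrophenoxide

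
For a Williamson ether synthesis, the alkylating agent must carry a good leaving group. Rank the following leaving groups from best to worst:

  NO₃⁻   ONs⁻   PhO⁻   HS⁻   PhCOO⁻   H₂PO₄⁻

ONs⁻ > NO₃⁻ > H₂PO₄⁻ > PhCOO⁻ > HS⁻ > PhO⁻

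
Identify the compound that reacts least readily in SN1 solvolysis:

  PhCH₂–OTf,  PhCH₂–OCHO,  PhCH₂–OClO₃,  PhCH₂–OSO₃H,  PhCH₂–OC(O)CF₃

The skeletons are identical, so relative rate is governed entirely by leaving-group ability.
The more stable X⁻ (or X) is on its own — i.e. the weaker a base it is — the better a leaving group it makes.
PhCH₂–OTf loses OTf⁻: pKₐ(CF₃SO₃H (triflic acid)) ≈ -14
PhCH₂–OClO₃ loses ClO₄⁻: pKₐ(HClO₄) ≈ -10
PhCH₂–OSO₃H loses HSO₄⁻: pKₐ(H₂SO₄) ≈ -3
PhCH₂–OC(O)CF₃ loses CF₃COO⁻: pKₐ(CF₃COOH) ≈ 0.2
PhCH₂–OCHO loses HCOO⁻: pKₐ(HCOOH) ≈ 3.8

PhCH₂–OCHO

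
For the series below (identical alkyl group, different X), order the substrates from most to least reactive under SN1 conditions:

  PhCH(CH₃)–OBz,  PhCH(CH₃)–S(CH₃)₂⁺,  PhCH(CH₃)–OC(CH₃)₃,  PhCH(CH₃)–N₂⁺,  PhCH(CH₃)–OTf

Identical carbon frameworks mean the comparison reduces to leaving-group quality.
A good leaving group is a weak base: the lower the pKₐ of its conjugate acid, the more readily it departs.
PhCH(CH₃)–N₂⁺ loses N₂: no meaningful conjugate acid; N₂ departs as an exceptionally stable neutral molecule
PhCH(CH₃)–OTf loses OTf⁻: pKₐ(CF₃SO₃H (triflic acid)) ≈ -14
PhCH(CH₃)–S(CH₃)₂⁺ loses SR'₂: pKₐ(R'₂SH⁺) ≈ -7
PhCH(CH₃)–OBz loses PhCOO⁻: pKₐ(C₆H₅COOH) ≈ 4.2
PhCH(CH₃)–OC(CH₃)₃ loses (CH₃)₃CO⁻: pKₐ(t-BuOH) ≈ 18

PhCH(CH₃)–N₂⁺ > PhCH(CH₃)–OTf > PhCH(CH₃)–S(CH₃)₂⁺ > PhCH(CH₃)–OBz > PhCH(CH₃)–OC(CH₃)₃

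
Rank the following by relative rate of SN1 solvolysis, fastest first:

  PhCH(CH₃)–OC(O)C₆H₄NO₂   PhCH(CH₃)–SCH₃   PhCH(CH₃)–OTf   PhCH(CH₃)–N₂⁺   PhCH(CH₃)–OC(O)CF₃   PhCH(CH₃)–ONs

PhCH(CH₃)–N₂⁺ > PhCH(CH₃)–OTf > PhCH(CH₃)–ONs > PhCH(CH₃)–OC(O)CF₃ > PhCH(CH₃)–OC(O)C₆H₄NO₂ > PhCH(CH₃)–SCH₃

With the same alkyl group throughout, only the leaving group differentiates the rates.
Rank by basicity of the departing species: weakest base leaves most easily.
PhCH(CH₃)–N₂⁺ loses N₂: no meaningful conjugate acid; N₂ departs as an exceptionally stable neutral molecule
PhCH(CH₃)–OTf loses OTf⁻: pKₐ(CF₃SO₃H (triflic acid)) ≈ -14
PhCH(CH₃)–ONs loses ONs⁻: pKₐ(p-O₂NC₆H₄SO₃H) ≈ -3.5
PhCH(CH₃)–OC(O)CF₃ loses CF₃COO⁻: pKₐ(CF₃COOH) ≈ 0.2
PhCH(CH₃)–OC(O)C₆H₄NO₂ loses p-O₂N–C₆H₄–COO⁻: pKₐ(p-nitrobenzoic acid) ≈ 3.4
PhCH(CH₃)–SCH₃ loses RS⁻: pKₐ(RSH (a thiol)) ≈ 10.5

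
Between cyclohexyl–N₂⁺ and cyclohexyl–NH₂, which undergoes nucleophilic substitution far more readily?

From cyclohexyl–NH₂ the departing group would be NH₂⁻ (pKₐ(NH₃) ≈ 38). Extremely strong base; never a leaving group.
From cyclohexyl–N₂⁺ the leaving group is N₂ (no meaningful conjugate acid; N₂ departs as an exceptionally stable neutral molecule).
(In practice cyclohexyl–N₂⁺ is made from cyclohexyl–NH₂ by diazotisation (NaNO₂ / HCl, 0 °C), generating a diazonium salt that expels N₂.)

cyclohexyl–N₂⁺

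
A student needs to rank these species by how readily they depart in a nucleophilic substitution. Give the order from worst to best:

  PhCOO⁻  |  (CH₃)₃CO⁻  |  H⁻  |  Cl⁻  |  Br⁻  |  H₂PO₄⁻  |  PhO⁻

Br⁻: pKₐ(HBr) ≈ -9
Cl⁻: pKₐ(HCl) ≈ -7
H₂PO₄⁻: pKₐ(H₃PO₄) ≈ 2.1 — moderate base; biological leaving group after further activation
PhCOO⁻: pKₐ(C₆H₅COOH) ≈ 4.2 — aryl carboxylate
PhO⁻: pKₐ(C₆H₅OH (phenol)) ≈ 10 — resonance into the ring helps, but still a poor LG
(CH₃)₃CO⁻: pKₐ(t-BuOH) ≈ 18 — bulky, strongly basic alkoxide
H⁻: pKₐ(H₂) ≈ 36 — extremely strong base; leaves only in special hydride-transfer contexts
The question asks for worst first, so the sequence is read in increasing leaving-group ability.

H⁻ < (CH₃)₃CO⁻ < PhO⁻ < PhCOO⁻ < H₂PO₄⁻ < Cl⁻ < Br⁻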